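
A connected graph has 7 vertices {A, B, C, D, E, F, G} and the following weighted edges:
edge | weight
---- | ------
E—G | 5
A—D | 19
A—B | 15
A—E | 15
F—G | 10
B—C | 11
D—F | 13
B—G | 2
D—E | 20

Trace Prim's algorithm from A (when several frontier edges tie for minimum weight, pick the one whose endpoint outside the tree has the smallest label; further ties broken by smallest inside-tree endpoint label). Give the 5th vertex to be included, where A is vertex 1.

Grow the tree from A using Prim:
Step 1: cheapest edge leaving the tree is A—B (15); add B.
Step 2: cheapest edge leaving the tree is B—G (2); add G.
Step 3: cheapest edge leaving the tree is E—G (5); add E.
Step 4: cheapest edge leaving the tree is F—G (10); add F.
Step 5: cheapest edge leaving the tree is B—C (11); add C.
Step 6: cheapest edge leaving the tree is D—F (13); add D.
Vertex order: A, B, G, E, F, C, D. The 5th vertex is F.

F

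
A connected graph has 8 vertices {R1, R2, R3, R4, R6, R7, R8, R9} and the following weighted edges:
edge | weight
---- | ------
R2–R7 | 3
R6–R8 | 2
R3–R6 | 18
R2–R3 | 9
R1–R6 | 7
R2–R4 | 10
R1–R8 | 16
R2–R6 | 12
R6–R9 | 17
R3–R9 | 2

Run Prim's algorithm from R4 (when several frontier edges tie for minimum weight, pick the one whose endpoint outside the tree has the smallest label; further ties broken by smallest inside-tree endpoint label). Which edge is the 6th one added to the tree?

R6-R8

Prim's algorithm from R4:
Step 1: frontier [R2–R4 10] → take R2–R4 (10); add R2.
Step 2: frontier [R2–R7 3, R2–R3 9, R2–R6 12] → take R2–R7 (3); add R7.
Step 3: frontier [R2–R3 9, R2–R6 12] → take R2–R3 (9); add R3.
Step 4: frontier [R2–R6 12, R3–R9 2, R3–R6 18] → take R3–R9 (2); add R9.
Step 5: frontier [R2–R6 12, R3–R6 18, R6–R9 17] → take R2–R6 (12); add R6.
Step 6: frontier [R6–R8 2, R1–R6 7] → take R6–R8 (2); add R8.
Step 7: frontier [R1–R6 7, R1–R8 16] → take R1–R6 (7); add R1.
The 6th edge added is R6–R8.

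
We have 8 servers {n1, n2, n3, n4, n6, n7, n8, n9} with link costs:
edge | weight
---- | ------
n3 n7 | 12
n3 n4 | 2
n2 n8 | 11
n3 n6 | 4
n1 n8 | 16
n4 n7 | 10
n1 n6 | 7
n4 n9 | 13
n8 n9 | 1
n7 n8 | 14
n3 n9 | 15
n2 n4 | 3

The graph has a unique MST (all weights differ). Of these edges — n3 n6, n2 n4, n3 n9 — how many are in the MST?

Kruskal: consider edges lightest-first.
n8 n9 (1): add — endpoints in different components.
n3 n4 (2): add — endpoints in different components.
n2 n4 (3): add — endpoints in different components.
n3 n6 (4): add — endpoints in different components.
n1 n6 (7): add — endpoints in different components.
n4 n7 (10): add — endpoints in different components.
n2 n8 (11): add — endpoints in different components.
MST edge set: {n8 n9, n3 n4, n2 n4, n3 n6, n1 n6, n4 n7, n2 n8}.
Of the listed edges, {n3 n6, n2 n4} are in the MST → 2.

2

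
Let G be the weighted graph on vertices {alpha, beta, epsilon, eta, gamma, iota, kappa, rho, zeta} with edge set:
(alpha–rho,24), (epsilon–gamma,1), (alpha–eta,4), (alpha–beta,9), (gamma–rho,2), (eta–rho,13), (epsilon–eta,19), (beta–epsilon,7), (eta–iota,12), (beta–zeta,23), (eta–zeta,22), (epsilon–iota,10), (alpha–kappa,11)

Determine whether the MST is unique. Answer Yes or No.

Yes

Kruskal: consider edges lightest-first.
epsilon–gamma (1): add — endpoints in different components.
gamma–rho (2): add — endpoints in different components.
alpha–eta (4): add — endpoints in different components.
beta–epsilon (7): add — endpoints in different components.
alpha–beta (9): add — endpoints in different components.
epsilon–iota (10): add — endpoints in different components.
alpha–kappa (11): add — endpoints in different components.
eta–iota (12): skip — eta and iota already connected.
eta–rho (13): skip — eta and rho already connected.
epsilon–eta (19): skip — eta and epsilon already connected.
eta–zeta (22): add — endpoints in different components.
Every non-tree edge has weight strictly greater than the heaviest edge on the tree path between its endpoints, so the MST is unique.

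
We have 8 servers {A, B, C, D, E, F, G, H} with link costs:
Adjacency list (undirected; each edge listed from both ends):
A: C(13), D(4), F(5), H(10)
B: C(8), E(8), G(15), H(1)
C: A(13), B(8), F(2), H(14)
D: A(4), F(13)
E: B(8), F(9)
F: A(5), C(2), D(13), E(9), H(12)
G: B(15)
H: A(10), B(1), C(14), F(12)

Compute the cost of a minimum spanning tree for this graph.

Prim's algorithm from E:
Step 1: cheapest edge leaving the tree is B-E (8); add B.
Step 2: cheapest edge leaving the tree is B-H (1); add H.
Step 3: cheapest edge leaving the tree is B-C (8); add C.
Step 4: cheapest edge leaving the tree is C-F (2); add F.
Step 5: cheapest edge leaving the tree is A-F (5); add A.
Step 6: cheapest edge leaving the tree is A-D (4); add D.
Step 7: cheapest edge leaving the tree is B-G (15); add G.
MST edges: B-E, B-H, B-C, C-F, A-F, A-D, B-G; total weight 8+1+8+2+5+4+15 = 43.

43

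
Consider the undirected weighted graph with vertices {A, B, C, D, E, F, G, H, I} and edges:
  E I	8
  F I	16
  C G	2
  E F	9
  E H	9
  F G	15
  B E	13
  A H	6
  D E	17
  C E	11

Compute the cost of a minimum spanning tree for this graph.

Sort edges by weight, then run Kruskal:
C G (2): add — endpoints in different components.
A H (6): add — endpoints in different components.
E I (8): add — endpoints in different components.
E F (9): add — endpoints in different components.
E H (9): add — endpoints in different components.
C E (11): add — endpoints in different components.
B E (13): add — endpoints in different components.
F G (15): skip — F and G already connected.
F I (16): skip — F and I already connected.
D E (17): add — endpoints in different components.
MST edges: C G, A H, E I, E F, E H, C E, B E, D E; total weight 2+6+8+9+9+11+13+17 = 75.

75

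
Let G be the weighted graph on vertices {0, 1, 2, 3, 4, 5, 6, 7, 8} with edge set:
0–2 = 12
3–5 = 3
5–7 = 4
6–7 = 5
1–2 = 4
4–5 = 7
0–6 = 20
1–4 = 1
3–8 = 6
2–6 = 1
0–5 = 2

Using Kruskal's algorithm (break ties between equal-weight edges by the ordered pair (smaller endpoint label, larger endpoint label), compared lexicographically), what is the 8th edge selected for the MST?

Kruskal's algorithm — process edges by increasing weight (ties by edge label):
1–4 (1): add — endpoints in different components.
2–6 (1): add — endpoints in different components.
0–5 (2): add — endpoints in different components.
3–5 (3): add — endpoints in different components.
1–2 (4): add — endpoints in different components.
5–7 (4): add — endpoints in different components.
6–7 (5): add — endpoints in different components.
3–8 (6): add — endpoints in different components.
The 8th edge added is 3–8.

3-8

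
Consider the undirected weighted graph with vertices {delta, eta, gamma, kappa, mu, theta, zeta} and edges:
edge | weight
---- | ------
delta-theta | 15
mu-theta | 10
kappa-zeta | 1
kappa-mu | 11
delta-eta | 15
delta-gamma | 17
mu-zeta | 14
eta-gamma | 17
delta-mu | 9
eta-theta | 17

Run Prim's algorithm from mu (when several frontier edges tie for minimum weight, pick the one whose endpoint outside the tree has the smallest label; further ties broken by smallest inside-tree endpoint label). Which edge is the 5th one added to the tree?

delta-eta

Prim, starting at mu.
Step 1: cheapest edge leaving the tree is delta-mu (9); add delta.
Step 2: cheapest edge leaving the tree is mu-theta (10); add theta.
Step 3: cheapest edge leaving the tree is kappa-mu (11); add kappa.
Step 4: cheapest edge leaving the tree is kappa-zeta (1); add zeta.
Step 5: cheapest edge leaving the tree is delta-eta (15); add eta.
Step 6: cheapest edge leaving the tree is delta-gamma (17); add gamma.
The 5th edge added is delta-eta.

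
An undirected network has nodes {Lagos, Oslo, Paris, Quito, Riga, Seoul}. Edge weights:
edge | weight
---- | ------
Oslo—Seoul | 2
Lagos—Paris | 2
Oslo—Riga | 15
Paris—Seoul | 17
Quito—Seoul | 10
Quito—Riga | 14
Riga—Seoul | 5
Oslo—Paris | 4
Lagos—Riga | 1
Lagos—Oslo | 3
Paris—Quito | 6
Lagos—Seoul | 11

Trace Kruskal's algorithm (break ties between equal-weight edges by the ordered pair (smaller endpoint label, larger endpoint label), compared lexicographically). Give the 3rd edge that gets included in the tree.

Oslo-Seoul

Kruskal: consider edges lightest-first.
Lagos—Riga (1): add. Components now {Lagos,Riga} {Quito} {Oslo} {Paris} {Seoul}
Lagos—Paris (2): add. Components now {Lagos,Paris,Riga} {Quito} {Oslo} {Seoul}
Oslo—Seoul (2): add. Components now {Lagos,Paris,Riga} {Quito} {Oslo,Seoul}
Lagos—Oslo (3): add. Components now {Lagos,Oslo,Paris,Riga,Seoul} {Quito}
Oslo—Paris (4): skip — Oslo and Paris already connected.
Riga—Seoul (5): skip — Riga and Seoul already connected.
Paris—Quito (6): add. Components now {Lagos,Oslo,Paris,Quito,Riga,Seoul}
The 3rd edge added is Oslo—Seoul.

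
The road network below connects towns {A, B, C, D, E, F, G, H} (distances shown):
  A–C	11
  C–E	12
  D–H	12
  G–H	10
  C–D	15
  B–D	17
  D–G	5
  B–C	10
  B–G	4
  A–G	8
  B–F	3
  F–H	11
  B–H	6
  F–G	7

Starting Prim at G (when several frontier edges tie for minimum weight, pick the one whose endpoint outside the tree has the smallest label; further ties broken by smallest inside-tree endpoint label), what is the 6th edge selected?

Prim's algorithm from G:
Step 1: frontier [B–G 4, D–G 5, F–G 7, A–G 8, G–H 10] → take B–G (4); add B.
Step 2: frontier [B–F 3, B–H 6, B–C 10, B–D 17, D–G 5, F–G 7, A–G 8, G–H 10] → take B–F (3); add F.
Step 3: frontier [B–H 6, B–C 10, B–D 17, F–H 11, D–G 5, A–G 8, G–H 10] → take D–G (5); add D.
Step 4: frontier [B–H 6, B–C 10, D–H 12, C–D 15, F–H 11, A–G 8, G–H 10] → take B–H (6); add H.
Step 5: frontier [B–C 10, C–D 15, A–G 8] → take A–G (8); add A.
Step 6: frontier [A–C 11, B–C 10, C–D 15] → take B–C (10); add C.
Step 7: frontier [C–E 12] → take C–E (12); add E.
The 6th edge added is B–C.

B-C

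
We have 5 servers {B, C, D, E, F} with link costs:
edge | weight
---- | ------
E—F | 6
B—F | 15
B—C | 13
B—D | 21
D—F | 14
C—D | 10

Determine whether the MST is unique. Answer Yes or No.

Yes

Kruskal: consider edges lightest-first.
E—F (6): add — endpoints in different components.
C—D (10): add — endpoints in different components.
B—C (13): add — endpoints in different components.
D—F (14): add — endpoints in different components.
Every non-tree edge has weight strictly greater than the heaviest edge on the tree path between its endpoints, so the MST is unique.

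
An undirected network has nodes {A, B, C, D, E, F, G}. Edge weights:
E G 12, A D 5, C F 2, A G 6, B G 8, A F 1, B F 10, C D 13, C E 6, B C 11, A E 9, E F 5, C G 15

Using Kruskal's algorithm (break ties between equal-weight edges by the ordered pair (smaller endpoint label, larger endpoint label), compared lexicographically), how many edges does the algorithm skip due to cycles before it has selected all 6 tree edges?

Sort edges by weight, then run Kruskal:
A F (1): add. Components now {A,F} {B} {C} {D} {E} {G}
C F (2): add. Components now {A,C,F} {B} {D} {E} {G}
A D (5): add. Components now {A,C,D,F} {B} {E} {G}
E F (5): add. Components now {A,C,D,E,F} {B} {G}
A G (6): add. Components now {A,C,D,E,F,G} {B}
C E (6): skip — C and E already connected.
B G (8): add. Components now {A,B,C,D,E,F,G}
Edges rejected before the tree was complete: 1.

1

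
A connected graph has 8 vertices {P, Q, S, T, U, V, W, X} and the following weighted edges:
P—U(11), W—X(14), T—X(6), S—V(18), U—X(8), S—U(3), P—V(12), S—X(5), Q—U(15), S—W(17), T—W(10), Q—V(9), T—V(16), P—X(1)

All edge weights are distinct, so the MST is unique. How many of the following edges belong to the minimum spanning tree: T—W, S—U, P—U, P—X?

Sort edges by weight, then run Kruskal:
P—X (1): add — endpoints in different components.
S—U (3): add — endpoints in different components.
S—X (5): add — endpoints in different components.
T—X (6): add — endpoints in different components.
U—X (8): skip — U and X already connected.
Q—V (9): add — endpoints in different components.
T—W (10): add — endpoints in different components.
P—U (11): skip — U and P already connected.
P—V (12): add — endpoints in different components.
MST edge set: {P—X, S—U, S—X, T—X, Q—V, T—W, P—V}.
Of the listed edges, {T—W, S—U, P—X} are in the MST → 3.

3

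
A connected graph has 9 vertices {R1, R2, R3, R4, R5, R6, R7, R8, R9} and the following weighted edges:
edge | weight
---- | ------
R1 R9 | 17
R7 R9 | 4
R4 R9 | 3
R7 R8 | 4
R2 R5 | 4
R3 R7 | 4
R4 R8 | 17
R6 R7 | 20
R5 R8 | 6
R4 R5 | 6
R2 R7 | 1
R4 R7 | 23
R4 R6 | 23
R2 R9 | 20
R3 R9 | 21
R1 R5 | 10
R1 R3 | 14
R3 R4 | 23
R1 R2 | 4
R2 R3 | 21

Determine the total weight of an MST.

44

Prim, starting at R5.
Step 1: cheapest edge leaving the tree is R2 R5 (4); add R2.
Step 2: cheapest edge leaving the tree is R2 R7 (1); add R7.
Step 3: cheapest edge leaving the tree is R1 R2 (4); add R1.
Step 4: cheapest edge leaving the tree is R3 R7 (4); add R3.
Step 5: cheapest edge leaving the tree is R7 R8 (4); add R8.
Step 6: cheapest edge leaving the tree is R7 R9 (4); add R9.
Step 7: cheapest edge leaving the tree is R4 R9 (3); add R4.
Step 8: cheapest edge leaving the tree is R6 R7 (20); add R6.
MST edges: R2 R5, R2 R7, R1 R2, R3 R7, R7 R8, R7 R9, R4 R9, R6 R7; total weight 4+1+4+4+4+4+3+20 = 44.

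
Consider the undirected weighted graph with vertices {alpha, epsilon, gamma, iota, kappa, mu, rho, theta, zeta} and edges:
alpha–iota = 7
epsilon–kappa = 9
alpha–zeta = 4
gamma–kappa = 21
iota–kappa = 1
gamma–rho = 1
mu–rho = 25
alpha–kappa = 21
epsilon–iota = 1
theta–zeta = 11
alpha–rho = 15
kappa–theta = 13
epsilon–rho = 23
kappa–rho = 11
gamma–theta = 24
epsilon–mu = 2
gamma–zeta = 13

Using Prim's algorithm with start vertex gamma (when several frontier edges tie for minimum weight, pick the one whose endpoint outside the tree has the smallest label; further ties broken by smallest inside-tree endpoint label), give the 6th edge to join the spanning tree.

Prim, starting at gamma.
Step 1: cheapest edge leaving the tree is gamma–rho (1); add rho.
Step 2: cheapest edge leaving the tree is kappa–rho (11); add kappa.
Step 3: cheapest edge leaving the tree is iota–kappa (1); add iota.
Step 4: cheapest edge leaving the tree is epsilon–iota (1); add epsilon.
Step 5: cheapest edge leaving the tree is epsilon–mu (2); add mu.
Step 6: cheapest edge leaving the tree is alpha–iota (7); add alpha.
Step 7: cheapest edge leaving the tree is alpha–zeta (4); add zeta.
Step 8: cheapest edge leaving the tree is theta–zeta (11); add theta.
The 6th edge added is alpha–iota.

alpha-iota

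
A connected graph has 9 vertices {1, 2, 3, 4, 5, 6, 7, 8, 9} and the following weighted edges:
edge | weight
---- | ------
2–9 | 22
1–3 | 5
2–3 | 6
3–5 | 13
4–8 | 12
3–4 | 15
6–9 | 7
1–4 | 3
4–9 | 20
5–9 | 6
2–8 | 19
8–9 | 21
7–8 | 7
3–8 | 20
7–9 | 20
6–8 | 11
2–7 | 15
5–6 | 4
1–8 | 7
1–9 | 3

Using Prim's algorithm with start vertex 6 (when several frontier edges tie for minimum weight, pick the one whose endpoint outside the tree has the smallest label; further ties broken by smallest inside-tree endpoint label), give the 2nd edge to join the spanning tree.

Prim, starting at 6.
Step 1: cheapest edge leaving the tree is 5–6 (4); add 5.
Step 2: cheapest edge leaving the tree is 5–9 (6); add 9.
Step 3: cheapest edge leaving the tree is 1–9 (3); add 1.
Step 4: cheapest edge leaving the tree is 1–4 (3); add 4.
Step 5: cheapest edge leaving the tree is 1–3 (5); add 3.
Step 6: cheapest edge leaving the tree is 2–3 (6); add 2.
Step 7: cheapest edge leaving the tree is 1–8 (7); add 8.
Step 8: cheapest edge leaving the tree is 7–8 (7); add 7.
The 2nd edge added is 5–9.

5-9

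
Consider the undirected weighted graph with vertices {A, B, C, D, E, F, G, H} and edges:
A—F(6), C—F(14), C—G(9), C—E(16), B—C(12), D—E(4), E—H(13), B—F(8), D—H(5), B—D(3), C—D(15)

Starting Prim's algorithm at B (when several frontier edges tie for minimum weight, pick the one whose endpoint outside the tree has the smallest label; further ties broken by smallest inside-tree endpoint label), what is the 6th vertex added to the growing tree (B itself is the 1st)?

A

Grow the tree from B using Prim:
Step 1: frontier [B—D 3, B—F 8, B—C 12] → take B—D (3); add D.
Step 2: frontier [B—F 8, B—C 12, D—E 4, D—H 5, C—D 15] → take D—E (4); add E.
Step 3: frontier [B—F 8, B—C 12, D—H 5, C—D 15, E—H 13, C—E 16] → take D—H (5); add H.
Step 4: frontier [B—F 8, B—C 12, C—D 15, C—E 16] → take B—F (8); add F.
Step 5: frontier [B—C 12, C—D 15, C—E 16, A—F 6, C—F 14] → take A—F (6); add A.
Step 6: frontier [B—C 12, C—D 15, C—E 16, C—F 14] → take B—C (12); add C.
Step 7: frontier [C—G 9] → take C—G (9); add G.
Vertex order: B, D, E, H, F, A, C, G. The 6th vertex is A.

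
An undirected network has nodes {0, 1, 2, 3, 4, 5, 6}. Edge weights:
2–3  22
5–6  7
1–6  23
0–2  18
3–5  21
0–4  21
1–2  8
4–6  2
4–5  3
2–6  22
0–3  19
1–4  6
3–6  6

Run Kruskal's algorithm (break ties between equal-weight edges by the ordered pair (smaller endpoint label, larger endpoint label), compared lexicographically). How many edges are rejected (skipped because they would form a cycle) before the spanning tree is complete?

Kruskal's algorithm — process edges by increasing weight (ties by edge label):
4–6 (2): add — endpoints in different components.
4–5 (3): add — endpoints in different components.
1–4 (6): add — endpoints in different components.
3–6 (6): add — endpoints in different components.
5–6 (7): skip — 5 and 6 already connected.
1–2 (8): add — endpoints in different components.
0–2 (18): add — endpoints in different components.
Edges rejected before the tree was complete: 1.

1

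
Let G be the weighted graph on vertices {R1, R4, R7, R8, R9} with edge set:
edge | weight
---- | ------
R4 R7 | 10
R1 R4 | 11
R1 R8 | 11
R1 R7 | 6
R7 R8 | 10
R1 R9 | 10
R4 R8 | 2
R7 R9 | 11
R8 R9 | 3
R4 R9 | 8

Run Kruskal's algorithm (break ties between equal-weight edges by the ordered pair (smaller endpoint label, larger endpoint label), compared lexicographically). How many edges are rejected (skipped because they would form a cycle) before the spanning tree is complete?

1

Kruskal: consider edges lightest-first.
R4 R8 (2): add. Components now {R1} {R9} {R4,R8} {R7}
R8 R9 (3): add. Components now {R1} {R4,R8,R9} {R7}
R1 R7 (6): add. Components now {R1,R7} {R4,R8,R9}
R4 R9 (8): skip — R9 and R4 already connected.
R1 R9 (10): add. Components now {R1,R4,R7,R8,R9}
Edges rejected before the tree was complete: 1.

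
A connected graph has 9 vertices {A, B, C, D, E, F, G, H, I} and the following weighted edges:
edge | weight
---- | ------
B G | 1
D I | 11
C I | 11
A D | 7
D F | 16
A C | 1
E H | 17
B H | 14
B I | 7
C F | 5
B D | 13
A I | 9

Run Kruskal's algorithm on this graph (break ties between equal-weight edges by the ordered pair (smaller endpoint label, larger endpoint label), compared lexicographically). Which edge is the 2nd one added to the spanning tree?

Kruskal's algorithm — process edges by increasing weight (ties by edge label):
A C (1): add — endpoints in different components.
B G (1): add — endpoints in different components.
C F (5): add — endpoints in different components.
A D (7): add — endpoints in different components.
B I (7): add — endpoints in different components.
A I (9): add — endpoints in different components.
C I (11): skip — C and I already connected.
D I (11): skip — D and I already connected.
B D (13): skip — B and D already connected.
B H (14): add — endpoints in different components.
D F (16): skip — D and F already connected.
E H (17): add — endpoints in different components.
The 2nd edge added is B G.

B-G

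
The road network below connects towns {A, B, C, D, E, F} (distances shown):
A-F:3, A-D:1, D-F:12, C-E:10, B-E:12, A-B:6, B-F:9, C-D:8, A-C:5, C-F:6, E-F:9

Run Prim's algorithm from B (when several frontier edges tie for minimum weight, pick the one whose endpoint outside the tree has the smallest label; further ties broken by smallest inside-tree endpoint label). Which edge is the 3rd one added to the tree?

Grow the tree from B using Prim:
Step 1: frontier [A-B 6, B-F 9, B-E 12] → take A-B (6); add A.
Step 2: frontier [A-D 1, A-F 3, A-C 5, B-F 9, B-E 12] → take A-D (1); add D.
Step 3: frontier [A-F 3, A-C 5, B-F 9, B-E 12, C-D 8, D-F 12] → take A-F (3); add F.
Step 4: frontier [A-C 5, B-E 12, C-D 8, C-F 6, E-F 9] → take A-C (5); add C.
Step 5: frontier [B-E 12, C-E 10, E-F 9] → take E-F (9); add E.
The 3rd edge added is A-F.

A-F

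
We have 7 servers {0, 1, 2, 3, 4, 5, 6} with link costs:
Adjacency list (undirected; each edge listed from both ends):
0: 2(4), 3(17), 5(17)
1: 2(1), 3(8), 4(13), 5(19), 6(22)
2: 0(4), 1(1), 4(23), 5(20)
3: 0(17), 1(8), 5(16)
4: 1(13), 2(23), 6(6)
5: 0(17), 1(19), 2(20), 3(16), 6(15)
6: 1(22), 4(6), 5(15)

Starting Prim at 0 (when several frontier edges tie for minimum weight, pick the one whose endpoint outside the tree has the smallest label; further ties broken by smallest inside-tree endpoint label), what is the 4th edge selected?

1-4

Prim, starting at 0.
Step 1: cheapest edge leaving the tree is 0-2 (4); add 2.
Step 2: cheapest edge leaving the tree is 1-2 (1); add 1.
Step 3: cheapest edge leaving the tree is 1-3 (8); add 3.
Step 4: cheapest edge leaving the tree is 1-4 (13); add 4.
Step 5: cheapest edge leaving the tree is 4-6 (6); add 6.
Step 6: cheapest edge leaving the tree is 5-6 (15); add 5.
The 4th edge added is 1-4.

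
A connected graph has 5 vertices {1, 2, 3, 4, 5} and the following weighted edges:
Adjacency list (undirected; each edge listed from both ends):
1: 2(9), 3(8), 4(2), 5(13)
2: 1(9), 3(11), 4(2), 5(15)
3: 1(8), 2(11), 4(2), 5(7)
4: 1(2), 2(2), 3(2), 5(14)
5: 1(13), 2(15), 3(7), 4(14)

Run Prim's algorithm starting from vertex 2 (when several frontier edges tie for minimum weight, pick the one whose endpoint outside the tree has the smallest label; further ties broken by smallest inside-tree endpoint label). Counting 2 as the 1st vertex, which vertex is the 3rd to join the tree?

1

Prim's algorithm from 2:
Step 1: cheapest edge leaving the tree is 2 4 (2); add 4.
Step 2: cheapest edge leaving the tree is 1 4 (2); add 1.
Step 3: cheapest edge leaving the tree is 3 4 (2); add 3.
Step 4: cheapest edge leaving the tree is 3 5 (7); add 5.
Vertex order: 2, 4, 1, 3, 5. The 3rd vertex is 1.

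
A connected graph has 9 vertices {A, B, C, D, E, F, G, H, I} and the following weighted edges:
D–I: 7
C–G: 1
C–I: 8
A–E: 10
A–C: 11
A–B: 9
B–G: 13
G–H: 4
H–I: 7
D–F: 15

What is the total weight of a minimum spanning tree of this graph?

Kruskal's algorithm — process edges by increasing weight (ties by edge label):
C–G (1): add — endpoints in different components.
G–H (4): add — endpoints in different components.
D–I (7): add — endpoints in different components.
H–I (7): add — endpoints in different components.
C–I (8): skip — C and I already connected.
A–B (9): add — endpoints in different components.
A–E (10): add — endpoints in different components.
A–C (11): add — endpoints in different components.
B–G (13): skip — B and G already connected.
D–F (15): add — endpoints in different components.
MST edges: C–G, G–H, D–I, H–I, A–B, A–E, A–C, D–F; total weight 1+4+7+7+9+10+11+15 = 64.

64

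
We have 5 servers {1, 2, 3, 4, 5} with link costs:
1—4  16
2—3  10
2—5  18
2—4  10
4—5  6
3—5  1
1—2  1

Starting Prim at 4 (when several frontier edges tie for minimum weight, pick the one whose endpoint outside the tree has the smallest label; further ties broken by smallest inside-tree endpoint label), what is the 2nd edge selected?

Prim, starting at 4.
Step 1: frontier [4—5 6, 2—4 10, 1—4 16] → take 4—5 (6); add 5.
Step 2: frontier [2—4 10, 1—4 16, 3—5 1, 2—5 18] → take 3—5 (1); add 3.
Step 3: frontier [2—3 10, 2—4 10, 1—4 16, 2—5 18] → take 2—3 (10); add 2.
Step 4: frontier [1—2 1, 1—4 16] → take 1—2 (1); add 1.
The 2nd edge added is 3—5.

3-5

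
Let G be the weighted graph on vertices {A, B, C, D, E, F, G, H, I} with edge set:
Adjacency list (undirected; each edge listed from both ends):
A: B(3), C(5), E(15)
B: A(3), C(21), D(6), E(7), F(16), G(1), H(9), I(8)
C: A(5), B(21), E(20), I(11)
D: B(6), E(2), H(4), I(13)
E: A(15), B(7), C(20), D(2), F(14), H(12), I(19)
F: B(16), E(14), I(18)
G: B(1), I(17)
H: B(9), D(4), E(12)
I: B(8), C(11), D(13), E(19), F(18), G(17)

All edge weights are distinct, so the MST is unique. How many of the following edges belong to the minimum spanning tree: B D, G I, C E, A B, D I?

2

Kruskal: consider edges lightest-first.
B G (1): add — endpoints in different components.
D E (2): add — endpoints in different components.
A B (3): add — endpoints in different components.
D H (4): add — endpoints in different components.
A C (5): add — endpoints in different components.
B D (6): add — endpoints in different components.
B E (7): skip — B and E already connected.
B I (8): add — endpoints in different components.
B H (9): skip — B and H already connected.
C I (11): skip — C and I already connected.
E H (12): skip — E and H already connected.
D I (13): skip — D and I already connected.
E F (14): add — endpoints in different components.
MST edge set: {B G, D E, A B, D H, A C, B D, B I, E F}.
Of the listed edges, {B D, A B} are in the MST → 2.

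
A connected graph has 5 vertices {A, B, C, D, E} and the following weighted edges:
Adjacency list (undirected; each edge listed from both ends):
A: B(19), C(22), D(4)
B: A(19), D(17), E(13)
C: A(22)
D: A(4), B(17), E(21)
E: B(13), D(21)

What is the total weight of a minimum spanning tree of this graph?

Prim, starting at A.
Step 1: frontier [A–D 4, A–B 19, A–C 22] → take A–D (4); add D.
Step 2: frontier [A–B 19, A–C 22, B–D 17, D–E 21] → take B–D (17); add B.
Step 3: frontier [A–C 22, B–E 13, D–E 21] → take B–E (13); add E.
Step 4: frontier [A–C 22] → take A–C (22); add C.
MST edges: A–D, B–D, B–E, A–C; total weight 4+17+13+22 = 56.

56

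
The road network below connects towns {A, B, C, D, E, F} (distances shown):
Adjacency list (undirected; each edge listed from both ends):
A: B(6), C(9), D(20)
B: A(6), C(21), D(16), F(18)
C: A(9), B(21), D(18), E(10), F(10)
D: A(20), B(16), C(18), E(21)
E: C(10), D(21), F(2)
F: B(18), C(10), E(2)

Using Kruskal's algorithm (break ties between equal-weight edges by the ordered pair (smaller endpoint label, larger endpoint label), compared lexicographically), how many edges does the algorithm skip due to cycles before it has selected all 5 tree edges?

Kruskal's algorithm — process edges by increasing weight (ties by edge label):
E—F (2): add — endpoints in different components.
A—B (6): add — endpoints in different components.
A—C (9): add — endpoints in different components.
C—E (10): add — endpoints in different components.
C—F (10): skip — C and F already connected.
B—D (16): add — endpoints in different components.
Edges rejected before the tree was complete: 1.

1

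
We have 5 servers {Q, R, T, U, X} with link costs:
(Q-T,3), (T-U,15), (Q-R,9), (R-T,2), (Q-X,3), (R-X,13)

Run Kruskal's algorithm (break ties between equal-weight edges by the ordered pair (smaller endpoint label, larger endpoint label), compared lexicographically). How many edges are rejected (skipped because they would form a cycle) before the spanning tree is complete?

Kruskal's algorithm — process edges by increasing weight (ties by edge label):
R-T (2): add. Components now {R,T} {X} {U} {Q}
Q-T (3): add. Components now {Q,R,T} {X} {U}
Q-X (3): add. Components now {Q,R,T,X} {U}
Q-R (9): skip — R and Q already connected.
R-X (13): skip — X and R already connected.
T-U (15): add. Components now {Q,R,T,U,X}
Edges rejected before the tree was complete: 2.

2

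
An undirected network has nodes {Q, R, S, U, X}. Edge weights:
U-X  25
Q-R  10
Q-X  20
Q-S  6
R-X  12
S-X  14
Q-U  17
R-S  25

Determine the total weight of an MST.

45

Kruskal's algorithm — process edges by increasing weight (ties by edge label):
Q-S (6): add — endpoints in different components.
Q-R (10): add — endpoints in different components.
R-X (12): add — endpoints in different components.
S-X (14): skip — X and S already connected.
Q-U (17): add — endpoints in different components.
MST edges: Q-S, Q-R, R-X, Q-U; total weight 6+10+12+17 = 45.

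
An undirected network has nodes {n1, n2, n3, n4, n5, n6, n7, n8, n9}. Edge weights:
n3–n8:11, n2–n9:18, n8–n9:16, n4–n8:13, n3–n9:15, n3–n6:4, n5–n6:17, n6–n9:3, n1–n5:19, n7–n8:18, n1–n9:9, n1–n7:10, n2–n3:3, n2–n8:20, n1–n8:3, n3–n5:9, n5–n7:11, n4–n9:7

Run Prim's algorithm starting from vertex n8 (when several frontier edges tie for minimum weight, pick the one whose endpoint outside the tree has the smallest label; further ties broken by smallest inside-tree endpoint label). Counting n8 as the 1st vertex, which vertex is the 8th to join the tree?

Prim, starting at n8.
Step 1: cheapest edge leaving the tree is n1–n8 (3); add n1.
Step 2: cheapest edge leaving the tree is n1–n9 (9); add n9.
Step 3: cheapest edge leaving the tree is n6–n9 (3); add n6.
Step 4: cheapest edge leaving the tree is n3–n6 (4); add n3.
Step 5: cheapest edge leaving the tree is n2–n3 (3); add n2.
Step 6: cheapest edge leaving the tree is n4–n9 (7); add n4.
Step 7: cheapest edge leaving the tree is n3–n5 (9); add n5.
Step 8: cheapest edge leaving the tree is n1–n7 (10); add n7.
Vertex order: n8, n1, n9, n6, n3, n2, n4, n5, n7. The 8th vertex is n5.

n5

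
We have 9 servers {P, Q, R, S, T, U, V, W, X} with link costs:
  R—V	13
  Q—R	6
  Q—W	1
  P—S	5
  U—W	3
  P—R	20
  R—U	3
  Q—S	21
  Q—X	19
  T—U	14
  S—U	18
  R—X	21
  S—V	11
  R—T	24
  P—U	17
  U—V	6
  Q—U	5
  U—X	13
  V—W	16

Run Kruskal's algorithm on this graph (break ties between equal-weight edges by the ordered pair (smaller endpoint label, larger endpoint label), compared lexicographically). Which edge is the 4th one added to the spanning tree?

P-S

Kruskal's algorithm — process edges by increasing weight (ties by edge label):
Q—W (1): add — endpoints in different components.
R—U (3): add — endpoints in different components.
U—W (3): add — endpoints in different components.
P—S (5): add — endpoints in different components.
Q—U (5): skip — Q and U already connected.
Q—R (6): skip — Q and R already connected.
U—V (6): add — endpoints in different components.
S—V (11): add — endpoints in different components.
R—V (13): skip — V and R already connected.
U—X (13): add — endpoints in different components.
T—U (14): add — endpoints in different components.
The 4th edge added is P—S.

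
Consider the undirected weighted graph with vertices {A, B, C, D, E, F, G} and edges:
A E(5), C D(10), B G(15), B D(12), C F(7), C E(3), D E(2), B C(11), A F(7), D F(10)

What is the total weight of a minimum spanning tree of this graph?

43

Prim, starting at F.
Step 1: frontier [A F 7, C F 7, D F 10] → take A F (7); add A.
Step 2: frontier [A E 5, C F 7, D F 10] → take A E (5); add E.
Step 3: frontier [D E 2, C E 3, C F 7, D F 10] → take D E (2); add D.
Step 4: frontier [C D 10, B D 12, C E 3, C F 7] → take C E (3); add C.
Step 5: frontier [B C 11, B D 12] → take B C (11); add B.
Step 6: frontier [B G 15] → take B G (15); add G.
MST edges: A F, A E, D E, C E, B C, B G; total weight 7+5+2+3+11+15 = 43.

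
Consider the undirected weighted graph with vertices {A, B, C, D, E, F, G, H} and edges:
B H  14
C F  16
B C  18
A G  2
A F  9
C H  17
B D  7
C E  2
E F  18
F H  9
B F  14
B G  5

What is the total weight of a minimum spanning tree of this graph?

50

Grow the tree from F using Prim:
Step 1: cheapest edge leaving the tree is A F (9); add A.
Step 2: cheapest edge leaving the tree is A G (2); add G.
Step 3: cheapest edge leaving the tree is B G (5); add B.
Step 4: cheapest edge leaving the tree is B D (7); add D.
Step 5: cheapest edge leaving the tree is F H (9); add H.
Step 6: cheapest edge leaving the tree is C F (16); add C.
Step 7: cheapest edge leaving the tree is C E (2); add E.
MST edges: A F, A G, B G, B D, F H, C F, C E; total weight 9+2+5+7+9+16+2 = 50.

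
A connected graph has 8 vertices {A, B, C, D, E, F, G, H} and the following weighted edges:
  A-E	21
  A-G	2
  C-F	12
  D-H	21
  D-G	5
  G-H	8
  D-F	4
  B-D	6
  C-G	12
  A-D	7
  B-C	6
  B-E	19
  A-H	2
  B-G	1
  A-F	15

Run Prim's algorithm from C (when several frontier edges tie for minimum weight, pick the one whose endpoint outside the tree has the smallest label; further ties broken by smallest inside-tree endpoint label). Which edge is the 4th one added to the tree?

Grow the tree from C using Prim:
Step 1: cheapest edge leaving the tree is B-C (6); add B.
Step 2: cheapest edge leaving the tree is B-G (1); add G.
Step 3: cheapest edge leaving the tree is A-G (2); add A.
Step 4: cheapest edge leaving the tree is A-H (2); add H.
Step 5: cheapest edge leaving the tree is D-G (5); add D.
Step 6: cheapest edge leaving the tree is D-F (4); add F.
Step 7: cheapest edge leaving the tree is B-E (19); add E.
The 4th edge added is A-H.

A-H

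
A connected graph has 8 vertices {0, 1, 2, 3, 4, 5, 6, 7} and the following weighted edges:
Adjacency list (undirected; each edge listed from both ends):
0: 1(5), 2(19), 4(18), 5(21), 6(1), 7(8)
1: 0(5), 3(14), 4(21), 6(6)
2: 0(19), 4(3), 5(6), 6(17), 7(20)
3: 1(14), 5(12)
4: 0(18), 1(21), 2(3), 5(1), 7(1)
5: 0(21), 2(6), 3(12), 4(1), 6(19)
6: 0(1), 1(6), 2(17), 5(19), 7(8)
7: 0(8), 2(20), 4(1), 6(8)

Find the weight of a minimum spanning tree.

31

Kruskal: consider edges lightest-first.
0 6 (1): add — endpoints in different components.
4 5 (1): add — endpoints in different components.
4 7 (1): add — endpoints in different components.
2 4 (3): add — endpoints in different components.
0 1 (5): add — endpoints in different components.
1 6 (6): skip — 1 and 6 already connected.
2 5 (6): skip — 2 and 5 already connected.
0 7 (8): add — endpoints in different components.
6 7 (8): skip — 6 and 7 already connected.
3 5 (12): add — endpoints in different components.
MST edges: 0 6, 4 5, 4 7, 2 4, 0 1, 0 7, 3 5; total weight 1+1+1+3+5+8+12 = 31.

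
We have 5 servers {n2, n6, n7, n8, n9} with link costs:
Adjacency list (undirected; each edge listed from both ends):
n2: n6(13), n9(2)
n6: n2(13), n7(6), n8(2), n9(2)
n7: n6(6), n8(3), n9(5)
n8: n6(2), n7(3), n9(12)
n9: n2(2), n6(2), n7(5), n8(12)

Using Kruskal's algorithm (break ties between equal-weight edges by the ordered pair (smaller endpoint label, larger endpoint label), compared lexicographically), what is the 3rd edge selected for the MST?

n6-n9

Kruskal: consider edges lightest-first.
n2–n9 (2): add. Components now {n6} {n8} {n7} {n2,n9}
n6–n8 (2): add. Components now {n6,n8} {n7} {n2,n9}
n6–n9 (2): add. Components now {n2,n6,n8,n9} {n7}
n7–n8 (3): add. Components now {n2,n6,n7,n8,n9}
The 3rd edge added is n6–n9.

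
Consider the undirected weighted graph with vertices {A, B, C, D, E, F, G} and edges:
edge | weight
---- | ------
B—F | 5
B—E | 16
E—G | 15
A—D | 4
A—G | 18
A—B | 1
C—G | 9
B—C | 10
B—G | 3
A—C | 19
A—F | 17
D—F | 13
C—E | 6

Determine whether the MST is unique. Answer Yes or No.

Kruskal: consider edges lightest-first.
A—B (1): add. Components now {A,B} {C} {D} {E} {F} {G}
B—G (3): add. Components now {A,B,G} {C} {D} {E} {F}
A—D (4): add. Components now {A,B,D,G} {C} {E} {F}
B—F (5): add. Components now {A,B,D,F,G} {C} {E}
C—E (6): add. Components now {A,B,D,F,G} {C,E}
C—G (9): add. Components now {A,B,C,D,E,F,G}
Every non-tree edge has weight strictly greater than the heaviest edge on the tree path between its endpoints, so the MST is unique.

Yes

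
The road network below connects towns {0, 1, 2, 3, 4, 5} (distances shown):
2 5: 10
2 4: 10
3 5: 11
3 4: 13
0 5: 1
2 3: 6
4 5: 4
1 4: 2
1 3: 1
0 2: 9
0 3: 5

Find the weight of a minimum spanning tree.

14

Prim's algorithm from 3:
Step 1: cheapest edge leaving the tree is 1 3 (1); add 1.
Step 2: cheapest edge leaving the tree is 1 4 (2); add 4.
Step 3: cheapest edge leaving the tree is 4 5 (4); add 5.
Step 4: cheapest edge leaving the tree is 0 5 (1); add 0.
Step 5: cheapest edge leaving the tree is 2 3 (6); add 2.
MST edges: 1 3, 1 4, 4 5, 0 5, 2 3; total weight 1+2+4+1+6 = 14.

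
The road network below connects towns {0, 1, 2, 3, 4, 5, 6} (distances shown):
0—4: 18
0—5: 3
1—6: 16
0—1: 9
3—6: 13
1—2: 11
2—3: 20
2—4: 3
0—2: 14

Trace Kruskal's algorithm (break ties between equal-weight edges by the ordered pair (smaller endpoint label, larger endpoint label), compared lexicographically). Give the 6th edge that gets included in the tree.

1-6

Kruskal: consider edges lightest-first.
0—5 (3): add. Components now {0,5} {1} {2} {3} {4} {6}
2—4 (3): add. Components now {0,5} {1} {2,4} {3} {6}
0—1 (9): add. Components now {0,1,5} {2,4} {3} {6}
1—2 (11): add. Components now {0,1,2,4,5} {3} {6}
3—6 (13): add. Components now {0,1,2,4,5} {3,6}
0—2 (14): skip — 0 and 2 already connected.
1—6 (16): add. Components now {0,1,2,3,4,5,6}
The 6th edge added is 1—6.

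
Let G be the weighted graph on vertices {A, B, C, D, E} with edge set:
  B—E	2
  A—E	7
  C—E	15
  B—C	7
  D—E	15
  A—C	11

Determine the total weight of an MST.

Kruskal: consider edges lightest-first.
B—E (2): add. Components now {A} {B,E} {C} {D}
A—E (7): add. Components now {A,B,E} {C} {D}
B—C (7): add. Components now {A,B,C,E} {D}
A—C (11): skip — A and C already connected.
C—E (15): skip — C and E already connected.
D—E (15): add. Components now {A,B,C,D,E}
MST edges: B—E, A—E, B—C, D—E; total weight 2+7+7+15 = 31.

31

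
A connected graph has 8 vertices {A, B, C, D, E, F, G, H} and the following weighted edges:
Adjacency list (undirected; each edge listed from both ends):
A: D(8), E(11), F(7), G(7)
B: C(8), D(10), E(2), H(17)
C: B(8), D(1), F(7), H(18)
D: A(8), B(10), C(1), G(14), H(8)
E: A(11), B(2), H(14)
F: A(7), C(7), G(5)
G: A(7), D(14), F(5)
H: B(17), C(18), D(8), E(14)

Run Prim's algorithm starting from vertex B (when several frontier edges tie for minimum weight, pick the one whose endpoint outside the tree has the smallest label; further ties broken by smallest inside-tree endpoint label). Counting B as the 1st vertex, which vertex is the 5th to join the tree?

F

Grow the tree from B using Prim:
Step 1: cheapest edge leaving the tree is B-E (2); add E.
Step 2: cheapest edge leaving the tree is B-C (8); add C.
Step 3: cheapest edge leaving the tree is C-D (1); add D.
Step 4: cheapest edge leaving the tree is C-F (7); add F.
Step 5: cheapest edge leaving the tree is F-G (5); add G.
Step 6: cheapest edge leaving the tree is A-F (7); add A.
Step 7: cheapest edge leaving the tree is D-H (8); add H.
Vertex order: B, E, C, D, F, G, A, H. The 5th vertex is F.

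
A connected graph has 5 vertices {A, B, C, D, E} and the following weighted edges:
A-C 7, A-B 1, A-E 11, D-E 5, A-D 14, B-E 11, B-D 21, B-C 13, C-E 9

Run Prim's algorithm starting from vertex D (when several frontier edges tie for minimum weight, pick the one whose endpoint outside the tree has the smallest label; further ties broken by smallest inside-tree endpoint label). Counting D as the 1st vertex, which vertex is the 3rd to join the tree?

Prim's algorithm from D:
Step 1: cheapest edge leaving the tree is D-E (5); add E.
Step 2: cheapest edge leaving the tree is C-E (9); add C.
Step 3: cheapest edge leaving the tree is A-C (7); add A.
Step 4: cheapest edge leaving the tree is A-B (1); add B.
Vertex order: D, E, C, A, B. The 3rd vertex is C.

C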